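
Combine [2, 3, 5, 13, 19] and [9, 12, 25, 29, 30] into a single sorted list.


List A: [2, 3, 5, 13, 19]
List B: [9, 12, 25, 29, 30]
Repeatedly compare the front elements and take the smaller:
  2 vs 9 -> take 2
  3 vs 9 -> take 3
  5 vs 9 -> take 5
  13 vs 9 -> take 9
  13 vs 12 -> take 12
  13 vs 25 -> take 13
  19 vs 25 -> take 19
  A is exhausted; append the rest of B: [25, 29, 30]
Final answer: [2, 3, 5, 9, 12, 13, 19, 25, 29, 30]


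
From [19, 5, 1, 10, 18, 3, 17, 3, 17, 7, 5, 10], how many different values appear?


List all unique values:
Distinct values: [1, 3, 5, 7, 10, 17, 18, 19]
Count = 8
Final answer: 8


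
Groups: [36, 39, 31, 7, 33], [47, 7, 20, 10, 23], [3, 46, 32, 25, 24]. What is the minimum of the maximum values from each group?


Find max of each group:
  Group 1: [36, 39, 31, 7, 33] -> max = 39
  Group 2: [47, 7, 20, 10, 23] -> max = 47
  Group 3: [3, 46, 32, 25, 24] -> max = 46
Maxes: [39, 47, 46]
Minimum of maxes = 39
Final answer: 39


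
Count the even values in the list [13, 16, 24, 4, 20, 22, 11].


Check each element:
  13 is odd
  16 is even
  24 is even
  4 is even
  20 is even
  22 is even
  11 is odd
Evens: [16, 24, 4, 20, 22]
Count of evens = 5
Final answer: 5


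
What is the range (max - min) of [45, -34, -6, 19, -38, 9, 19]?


Maximum value: 45
Minimum value: -38
Range = 45 - (-38) = 83
Final answer: 83


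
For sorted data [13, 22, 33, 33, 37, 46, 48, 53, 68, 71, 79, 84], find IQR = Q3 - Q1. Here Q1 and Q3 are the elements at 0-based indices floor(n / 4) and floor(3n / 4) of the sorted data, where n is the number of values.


The data has n = 12 elements.
Q1 index = floor(12 / 4) = floor(3) = 3; Q3 index = floor(3 * 12 / 4) = floor(9) = 9
Q1 = element at index 3 = 33
Q3 = element at index 9 = 71
IQR = 71 - 33 = 38
Final answer: 38


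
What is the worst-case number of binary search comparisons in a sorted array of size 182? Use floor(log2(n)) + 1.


Binary search halves the search space each step.
Maximum comparisons = floor(log2(182)) + 1
log2(182) = 7.5078
floor(log2(182)) = 7, so 7 + 1 = 8
Final answer: 8


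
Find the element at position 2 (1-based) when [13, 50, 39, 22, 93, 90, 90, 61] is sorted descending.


Sort descending: [93, 90, 90, 61, 50, 39, 22, 13]
The 2nd element (1-indexed) is at index 1.
Value = 90
Final answer: 90


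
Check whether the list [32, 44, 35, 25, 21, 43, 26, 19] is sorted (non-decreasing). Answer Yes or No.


Check consecutive pairs:
  32 <= 44? True
  44 <= 35? False
  35 <= 25? False
  25 <= 21? False
  21 <= 43? True
  43 <= 26? False
  26 <= 19? False
5 consecutive pair(s) are out of order, so the list is not sorted.
Final answer: No


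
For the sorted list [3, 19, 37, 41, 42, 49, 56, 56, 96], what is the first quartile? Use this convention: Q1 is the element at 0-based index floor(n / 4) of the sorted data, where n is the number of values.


The list has n = 9 elements.
Q1 index = floor(9 / 4) = floor(2.25) = 2
Counting from index 0 in the sorted data, the element at index 2 is 37.
Final answer: 37


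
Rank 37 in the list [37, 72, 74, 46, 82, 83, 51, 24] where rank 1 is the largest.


Sort descending: [83, 82, 74, 72, 51, 46, 37, 24]
Find 37 in the sorted list.
37 is at position 7.
Final answer: 7


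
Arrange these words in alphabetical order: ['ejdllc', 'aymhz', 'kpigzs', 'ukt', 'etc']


Compare strings character by character (the first differing letter decides):
  'aymhz' < 'ejdllc' since 'a' < 'e' at position 1
  'ejdllc' < 'etc' since 'j' < 't' at position 2
  'etc' < 'kpigzs' since 'e' < 'k' at position 1
  'kpigzs' < 'ukt' since 'k' < 'u' at position 1
Chaining these comparisons gives the alphabetical order.
Final answer: ['aymhz', 'ejdllc', 'etc', 'kpigzs', 'ukt']


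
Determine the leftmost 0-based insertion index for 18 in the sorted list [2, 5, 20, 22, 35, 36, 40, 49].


List is sorted: [2, 5, 20, 22, 35, 36, 40, 49]
We need the leftmost position where 18 can be inserted, i.e. the first index whose element is >= 18 (or the end of the list if none is).
Binary search with low=0, high=8 (0-based indices):
  low=0, high=8, mid=4: a[4]=35 >= 18, so high = 4
  low=0, high=4, mid=2: a[2]=20 >= 18, so high = 2
  low=0, high=2, mid=1: a[1]=5 < 18, so low = 2
Now low = high = 2, so the insertion index is 2.
Final answer: 2


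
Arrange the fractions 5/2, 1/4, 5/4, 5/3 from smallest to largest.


Convert to decimal for comparison:
  5/2 = 2.5
  1/4 = 0.25
  5/4 = 1.25
  5/3 = 1.6667
Decimals in increasing order: 0.25 < 1.25 < 1.6667 < 2.5
Writing each back as its fraction gives the sorted order.
Final answer: 1/4, 5/4, 5/3, 5/2


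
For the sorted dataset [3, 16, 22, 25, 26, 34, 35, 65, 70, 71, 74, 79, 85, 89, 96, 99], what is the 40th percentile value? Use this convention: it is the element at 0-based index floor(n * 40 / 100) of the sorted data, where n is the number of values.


The dataset has n = 16 elements.
Index = floor(16 * 40 / 100) = floor(640 / 100) = floor(6.4) = 6
Counting from index 0 in the sorted data, the element at index 6 is 35.
Final answer: 35


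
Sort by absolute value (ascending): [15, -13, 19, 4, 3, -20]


Compute absolute values:
  |15| = 15
  |-13| = 13
  |19| = 19
  |4| = 4
  |3| = 3
  |-20| = 20
Absolute values in increasing order: 3 < 4 < 13 < 15 < 19 < 20
Listing the original numbers in that order gives the answer.
Final answer: [3, 4, -13, 15, 19, -20]


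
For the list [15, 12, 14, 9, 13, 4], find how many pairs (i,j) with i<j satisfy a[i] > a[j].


For each element, count the later elements that are smaller than it:
  15 (index 0): smaller elements after it = [12, 14, 9, 13, 4] -> 5
  12 (index 1): smaller elements after it = [9, 4] -> 2
  14 (index 2): smaller elements after it = [9, 13, 4] -> 3
  9 (index 3): smaller elements after it = [4] -> 1
  13 (index 4): smaller elements after it = [4] -> 1
Total inversions = 5 + 2 + 3 + 1 + 1 = 12
Final answer: 12


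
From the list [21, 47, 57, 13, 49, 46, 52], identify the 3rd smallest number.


Sort ascending: [13, 21, 46, 47, 49, 52, 57]
The 3rd element (1-indexed) is at index 2.
Value = 46
Final answer: 46


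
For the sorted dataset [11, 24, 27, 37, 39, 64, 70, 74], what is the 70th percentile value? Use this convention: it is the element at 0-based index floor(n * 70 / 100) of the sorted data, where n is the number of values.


The dataset has n = 8 elements.
Index = floor(8 * 70 / 100) = floor(560 / 100) = floor(5.6) = 5
Counting from index 0 in the sorted data, the element at index 5 is 64.
Final answer: 64


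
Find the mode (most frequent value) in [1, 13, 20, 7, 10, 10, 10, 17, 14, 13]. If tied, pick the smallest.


Count the frequency of each value:
  1 appears 1 time(s)
  7 appears 1 time(s)
  10 appears 3 time(s)
  13 appears 2 time(s)
  14 appears 1 time(s)
  17 appears 1 time(s)
  20 appears 1 time(s)
Maximum frequency is 3.
Only 10 reaches that frequency, so it is the mode.
Final answer: 10


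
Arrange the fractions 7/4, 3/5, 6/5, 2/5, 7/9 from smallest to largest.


Convert to decimal for comparison:
  7/4 = 1.75
  3/5 = 0.6
  6/5 = 1.2
  2/5 = 0.4
  7/9 = 0.7778
Decimals in increasing order: 0.4 < 0.6 < 0.7778 < 1.2 < 1.75
Writing each back as its fraction gives the sorted order.
Final answer: 2/5, 3/5, 7/9, 6/5, 7/4


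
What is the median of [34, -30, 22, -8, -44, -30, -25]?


First, sort the list: [-44, -30, -30, -25, -8, 22, 34]
The list has 7 elements (odd count).
The middle index is 3 (0-based), and the element there is -25.
Final answer: -25


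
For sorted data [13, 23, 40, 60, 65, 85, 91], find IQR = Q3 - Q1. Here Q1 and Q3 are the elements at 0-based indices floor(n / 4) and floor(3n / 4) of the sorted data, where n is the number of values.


The data has n = 7 elements.
Q1 index = floor(7 / 4) = floor(1.75) = 1; Q3 index = floor(3 * 7 / 4) = floor(5.25) = 5
Q1 = element at index 1 = 23
Q3 = element at index 5 = 85
IQR = 85 - 23 = 62
Final answer: 62


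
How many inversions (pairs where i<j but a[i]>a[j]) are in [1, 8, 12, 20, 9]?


For each element, count the later elements that are smaller than it:
  1 (index 0): smaller elements after it = [] -> 0
  8 (index 1): smaller elements after it = [] -> 0
  12 (index 2): smaller elements after it = [9] -> 1
  20 (index 3): smaller elements after it = [9] -> 1
Total inversions = 0 + 0 + 1 + 1 = 2
Final answer: 2


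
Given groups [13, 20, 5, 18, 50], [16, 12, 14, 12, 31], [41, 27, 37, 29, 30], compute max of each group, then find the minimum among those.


Find max of each group:
  Group 1: [13, 20, 5, 18, 50] -> max = 50
  Group 2: [16, 12, 14, 12, 31] -> max = 31
  Group 3: [41, 27, 37, 29, 30] -> max = 41
Maxes: [50, 31, 41]
Minimum of maxes = 31
Final answer: 31


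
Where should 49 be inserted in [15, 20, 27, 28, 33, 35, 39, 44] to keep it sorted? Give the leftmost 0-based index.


List is sorted: [15, 20, 27, 28, 33, 35, 39, 44]
We need the leftmost position where 49 can be inserted, i.e. the first index whose element is >= 49 (or the end of the list if none is).
Binary search with low=0, high=8 (0-based indices):
  low=0, high=8, mid=4: a[4]=33 < 49, so low = 5
  low=5, high=8, mid=6: a[6]=39 < 49, so low = 7
  low=7, high=8, mid=7: a[7]=44 < 49, so low = 8
Now low = high = 8, so the insertion index is 8.
Final answer: 8


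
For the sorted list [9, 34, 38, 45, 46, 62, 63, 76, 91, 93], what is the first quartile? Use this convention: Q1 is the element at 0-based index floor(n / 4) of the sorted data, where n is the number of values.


The list has n = 10 elements.
Q1 index = floor(10 / 4) = floor(2.5) = 2
Counting from index 0 in the sorted data, the element at index 2 is 38.
Final answer: 38


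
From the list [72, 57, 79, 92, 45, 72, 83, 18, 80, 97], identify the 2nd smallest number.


Sort ascending: [18, 45, 57, 72, 72, 79, 80, 83, 92, 97]
The 2nd element (1-indexed) is at index 1.
Value = 45
Final answer: 45


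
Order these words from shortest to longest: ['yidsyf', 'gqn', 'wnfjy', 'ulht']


Compute lengths:
  'yidsyf' has length 6
  'gqn' has length 3
  'wnfjy' has length 5
  'ulht' has length 4
Lengths in increasing order: 3 < 4 < 5 < 6
Listing the words in that order gives the answer.
Final answer: ['gqn', 'ulht', 'wnfjy', 'yidsyf']


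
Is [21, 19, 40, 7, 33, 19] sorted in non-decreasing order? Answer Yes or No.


Check consecutive pairs:
  21 <= 19? False
  19 <= 40? True
  40 <= 7? False
  7 <= 33? True
  33 <= 19? False
3 consecutive pair(s) are out of order, so the list is not sorted.
Final answer: No


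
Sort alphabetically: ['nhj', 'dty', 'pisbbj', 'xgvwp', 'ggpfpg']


Compare strings character by character (the first differing letter decides):
  'dty' < 'ggpfpg' since 'd' < 'g' at position 1
  'ggpfpg' < 'nhj' since 'g' < 'n' at position 1
  'nhj' < 'pisbbj' since 'n' < 'p' at position 1
  'pisbbj' < 'xgvwp' since 'p' < 'x' at position 1
Chaining these comparisons gives the alphabetical order.
Final answer: ['dty', 'ggpfpg', 'nhj', 'pisbbj', 'xgvwp']


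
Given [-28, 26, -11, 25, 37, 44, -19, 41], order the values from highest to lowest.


Original list: [-28, 26, -11, 25, 37, 44, -19, 41]
Repeatedly take the largest remaining element:
  Remaining [-28, 26, -11, 25, 37, 44, -19, 41] -> largest is 44
  Remaining [-28, 26, -11, 25, 37, -19, 41] -> largest is 41
  Remaining [-28, 26, -11, 25, 37, -19] -> largest is 37
  Remaining [-28, 26, -11, 25, -19] -> largest is 26
  Remaining [-28, -11, 25, -19] -> largest is 25
  Remaining [-28, -11, -19] -> largest is -11
  Remaining [-28, -19] -> largest is -19
  Remaining [-28] -> largest is -28
Collecting the picks in order gives the descending list.
Final answer: [44, 41, 37, 26, 25, -11, -19, -28]


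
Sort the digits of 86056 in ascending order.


The number 86056 has digits: 8, 6, 0, 5, 6
Sorted: 0, 5, 6, 6, 8
Joining the sorted digits gives the result.
Final answer: 05668


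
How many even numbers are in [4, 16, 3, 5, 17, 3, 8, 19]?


Check each element:
  4 is even
  16 is even
  3 is odd
  5 is odd
  17 is odd
  3 is odd
  8 is even
  19 is odd
Evens: [4, 16, 8]
Count of evens = 3
Final answer: 3


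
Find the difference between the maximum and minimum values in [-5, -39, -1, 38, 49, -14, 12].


Maximum value: 49
Minimum value: -39
Range = 49 - (-39) = 88
Final answer: 88


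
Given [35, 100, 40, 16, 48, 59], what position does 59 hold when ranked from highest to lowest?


Sort descending: [100, 59, 48, 40, 35, 16]
Find 59 in the sorted list.
59 is at position 2.
Final answer: 2


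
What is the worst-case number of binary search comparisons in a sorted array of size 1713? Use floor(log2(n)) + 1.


Binary search halves the search space each step.
Maximum comparisons = floor(log2(1713)) + 1
log2(1713) = 10.7423
floor(log2(1713)) = 10, so 10 + 1 = 11
Final answer: 11


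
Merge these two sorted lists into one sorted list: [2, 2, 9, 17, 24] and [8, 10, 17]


List A: [2, 2, 9, 17, 24]
List B: [8, 10, 17]
Repeatedly compare the front elements and take the smaller:
  2 vs 8 -> take 2
  2 vs 8 -> take 2
  9 vs 8 -> take 8
  9 vs 10 -> take 9
  17 vs 10 -> take 10
  17 vs 17 -> take 17
  24 vs 17 -> take 17
  B is exhausted; append the rest of A: [24]
Final answer: [2, 2, 8, 9, 10, 17, 17, 24]


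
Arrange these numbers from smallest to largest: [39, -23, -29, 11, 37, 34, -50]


Original list: [39, -23, -29, 11, 37, 34, -50]
Repeatedly take the smallest remaining element:
  Remaining [39, -23, -29, 11, 37, 34, -50] -> smallest is -50
  Remaining [39, -23, -29, 11, 37, 34] -> smallest is -29
  Remaining [39, -23, 11, 37, 34] -> smallest is -23
  Remaining [39, 11, 37, 34] -> smallest is 11
  Remaining [39, 37, 34] -> smallest is 34
  Remaining [39, 37] -> smallest is 37
  Remaining [39] -> smallest is 39
Collecting the picks in order gives the sorted list.
Final answer: [-50, -29, -23, 11, 34, 37, 39]


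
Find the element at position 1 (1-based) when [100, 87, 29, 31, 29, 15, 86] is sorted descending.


Sort descending: [100, 87, 86, 31, 29, 29, 15]
The 1st element (1-indexed) is at index 0.
Value = 100
Final answer: 100


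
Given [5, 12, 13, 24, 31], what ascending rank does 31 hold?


Sort ascending: [5, 12, 13, 24, 31]
Find 31 in the sorted list.
31 is at position 5 (1-indexed).
Final answer: 5


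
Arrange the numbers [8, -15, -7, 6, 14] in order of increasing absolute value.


Compute absolute values:
  |8| = 8
  |-15| = 15
  |-7| = 7
  |6| = 6
  |14| = 14
Absolute values in increasing order: 6 < 7 < 8 < 14 < 15
Listing the original numbers in that order gives the answer.
Final answer: [6, -7, 8, 14, -15]


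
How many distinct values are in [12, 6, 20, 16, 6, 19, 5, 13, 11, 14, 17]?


List all unique values:
Distinct values: [5, 6, 11, 12, 13, 14, 16, 17, 19, 20]
Count = 10
Final answer: 10


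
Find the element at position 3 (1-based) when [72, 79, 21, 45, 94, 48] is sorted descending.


Sort descending: [94, 79, 72, 48, 45, 21]
The 3rd element (1-indexed) is at index 2.
Value = 72
Final answer: 72


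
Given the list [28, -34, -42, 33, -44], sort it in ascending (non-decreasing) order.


Original list: [28, -34, -42, 33, -44]
Repeatedly take the smallest remaining element:
  Remaining [28, -34, -42, 33, -44] -> smallest is -44
  Remaining [28, -34, -42, 33] -> smallest is -42
  Remaining [28, -34, 33] -> smallest is -34
  Remaining [28, 33] -> smallest is 28
  Remaining [33] -> smallest is 33
Collecting the picks in order gives the sorted list.
Final answer: [-44, -42, -34, 28, 33]


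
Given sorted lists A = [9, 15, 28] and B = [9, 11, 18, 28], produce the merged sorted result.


List A: [9, 15, 28]
List B: [9, 11, 18, 28]
Repeatedly compare the front elements and take the smaller:
  9 vs 9 -> take 9
  15 vs 9 -> take 9
  15 vs 11 -> take 11
  15 vs 18 -> take 15
  28 vs 18 -> take 18
  28 vs 28 -> take 28
  A is exhausted; append the rest of B: [28]
Final answer: [9, 9, 11, 15, 18, 28, 28]


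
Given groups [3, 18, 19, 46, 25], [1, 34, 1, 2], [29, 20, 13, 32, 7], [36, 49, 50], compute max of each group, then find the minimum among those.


Find max of each group:
  Group 1: [3, 18, 19, 46, 25] -> max = 46
  Group 2: [1, 34, 1, 2] -> max = 34
  Group 3: [29, 20, 13, 32, 7] -> max = 32
  Group 4: [36, 49, 50] -> max = 50
Maxes: [46, 34, 32, 50]
Minimum of maxes = 32
Final answer: 32


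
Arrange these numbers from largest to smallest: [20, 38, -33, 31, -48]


Original list: [20, 38, -33, 31, -48]
Repeatedly take the largest remaining element:
  Remaining [20, 38, -33, 31, -48] -> largest is 38
  Remaining [20, -33, 31, -48] -> largest is 31
  Remaining [20, -33, -48] -> largest is 20
  Remaining [-33, -48] -> largest is -33
  Remaining [-48] -> largest is -48
Collecting the picks in order gives the descending list.
Final answer: [38, 31, 20, -33, -48]


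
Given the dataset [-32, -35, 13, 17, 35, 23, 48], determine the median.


First, sort the list: [-35, -32, 13, 17, 23, 35, 48]
The list has 7 elements (odd count).
The middle index is 3 (0-based), and the element there is 17.
Final answer: 17


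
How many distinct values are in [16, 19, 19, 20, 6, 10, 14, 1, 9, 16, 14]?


List all unique values:
Distinct values: [1, 6, 9, 10, 14, 16, 19, 20]
Count = 8
Final answer: 8


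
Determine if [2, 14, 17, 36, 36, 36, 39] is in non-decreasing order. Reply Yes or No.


Check consecutive pairs:
  2 <= 14? True
  14 <= 17? True
  17 <= 36? True
  36 <= 36? True
  36 <= 36? True
  36 <= 39? True
Every consecutive pair is in order, so the list is non-decreasing.
Final answer: Yes


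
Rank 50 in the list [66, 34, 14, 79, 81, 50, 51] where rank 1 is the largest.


Sort descending: [81, 79, 66, 51, 50, 34, 14]
Find 50 in the sorted list.
50 is at position 5.
Final answer: 5


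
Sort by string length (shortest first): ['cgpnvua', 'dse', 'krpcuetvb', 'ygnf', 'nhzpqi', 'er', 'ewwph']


Compute lengths:
  'cgpnvua' has length 7
  'dse' has length 3
  'krpcuetvb' has length 9
  'ygnf' has length 4
  'nhzpqi' has length 6
  'er' has length 2
  'ewwph' has length 5
Lengths in increasing order: 2 < 3 < 4 < 5 < 6 < 7 < 9
Listing the words in that order gives the answer.
Final answer: ['er', 'dse', 'ygnf', 'ewwph', 'nhzpqi', 'cgpnvua', 'krpcuetvb']


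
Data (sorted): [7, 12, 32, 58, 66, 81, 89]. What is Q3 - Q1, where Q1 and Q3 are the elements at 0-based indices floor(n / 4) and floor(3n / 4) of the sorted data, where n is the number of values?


The data has n = 7 elements.
Q1 index = floor(7 / 4) = floor(1.75) = 1; Q3 index = floor(3 * 7 / 4) = floor(5.25) = 5
Q1 = element at index 1 = 12
Q3 = element at index 5 = 81
IQR = 81 - 12 = 69
Final answer: 69


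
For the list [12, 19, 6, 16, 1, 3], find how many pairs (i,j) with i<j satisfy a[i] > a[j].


For each element, count the later elements that are smaller than it:
  12 (index 0): smaller elements after it = [6, 1, 3] -> 3
  19 (index 1): smaller elements after it = [6, 16, 1, 3] -> 4
  6 (index 2): smaller elements after it = [1, 3] -> 2
  16 (index 3): smaller elements after it = [1, 3] -> 2
  1 (index 4): smaller elements after it = [] -> 0
Total inversions = 3 + 4 + 2 + 2 + 0 = 11
Final answer: 11


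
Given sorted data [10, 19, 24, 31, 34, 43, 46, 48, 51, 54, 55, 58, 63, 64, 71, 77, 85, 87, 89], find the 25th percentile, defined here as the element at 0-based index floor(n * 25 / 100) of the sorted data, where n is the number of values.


The dataset has n = 19 elements.
Index = floor(19 * 25 / 100) = floor(475 / 100) = floor(4.75) = 4
Counting from index 0 in the sorted data, the element at index 4 is 34.
Final answer: 34


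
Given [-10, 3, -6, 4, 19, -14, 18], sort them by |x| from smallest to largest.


Compute absolute values:
  |-10| = 10
  |3| = 3
  |-6| = 6
  |4| = 4
  |19| = 19
  |-14| = 14
  |18| = 18
Absolute values in increasing order: 3 < 4 < 6 < 10 < 14 < 18 < 19
Listing the original numbers in that order gives the answer.
Final answer: [3, 4, -6, -10, -14, 18, 19]


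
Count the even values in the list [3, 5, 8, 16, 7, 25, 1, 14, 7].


Check each element:
  3 is odd
  5 is odd
  8 is even
  16 is even
  7 is odd
  25 is odd
  1 is odd
  14 is even
  7 is odd
Evens: [8, 16, 14]
Count of evens = 3
Final answer: 3


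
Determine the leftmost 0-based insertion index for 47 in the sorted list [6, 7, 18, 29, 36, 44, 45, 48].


List is sorted: [6, 7, 18, 29, 36, 44, 45, 48]
We need the leftmost position where 47 can be inserted, i.e. the first index whose element is >= 47 (or the end of the list if none is).
Binary search with low=0, high=8 (0-based indices):
  low=0, high=8, mid=4: a[4]=36 < 47, so low = 5
  low=5, high=8, mid=6: a[6]=45 < 47, so low = 7
  low=7, high=8, mid=7: a[7]=48 >= 47, so high = 7
Now low = high = 7, so the insertion index is 7.
Final answer: 7


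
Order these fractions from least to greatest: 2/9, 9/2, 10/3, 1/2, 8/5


Convert to decimal for comparison:
  2/9 = 0.2222
  9/2 = 4.5
  10/3 = 3.3333
  1/2 = 0.5
  8/5 = 1.6
Decimals in increasing order: 0.2222 < 0.5 < 1.6 < 3.3333 < 4.5
Writing each back as its fraction gives the sorted order.
Final answer: 2/9, 1/2, 8/5, 10/3, 9/2


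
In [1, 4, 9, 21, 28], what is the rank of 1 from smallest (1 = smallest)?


Sort ascending: [1, 4, 9, 21, 28]
Find 1 in the sorted list.
1 is at position 1 (1-indexed).
Final answer: 1


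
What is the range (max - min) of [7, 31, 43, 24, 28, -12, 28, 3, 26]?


Maximum value: 43
Minimum value: -12
Range = 43 - (-12) = 55
Final answer: 55


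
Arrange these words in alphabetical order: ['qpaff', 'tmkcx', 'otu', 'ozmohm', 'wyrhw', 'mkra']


Compare strings character by character (the first differing letter decides):
  'mkra' < 'otu' since 'm' < 'o' at position 1
  'otu' < 'ozmohm' since 't' < 'z' at position 2
  'ozmohm' < 'qpaff' since 'o' < 'q' at position 1
  'qpaff' < 'tmkcx' since 'q' < 't' at position 1
  'tmkcx' < 'wyrhw' since 't' < 'w' at position 1
Chaining these comparisons gives the alphabetical order.
Final answer: ['mkra', 'otu', 'ozmohm', 'qpaff', 'tmkcx', 'wyrhw']


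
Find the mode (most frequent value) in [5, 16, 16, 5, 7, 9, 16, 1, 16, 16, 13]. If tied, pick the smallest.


Count the frequency of each value:
  1 appears 1 time(s)
  5 appears 2 time(s)
  7 appears 1 time(s)
  9 appears 1 time(s)
  13 appears 1 time(s)
  16 appears 5 time(s)
Maximum frequency is 5.
Only 16 reaches that frequency, so it is the mode.
Final answer: 16


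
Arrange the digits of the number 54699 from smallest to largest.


The number 54699 has digits: 5, 4, 6, 9, 9
Sorted: 4, 5, 6, 9, 9
Joining the sorted digits gives the result.
Final answer: 45699


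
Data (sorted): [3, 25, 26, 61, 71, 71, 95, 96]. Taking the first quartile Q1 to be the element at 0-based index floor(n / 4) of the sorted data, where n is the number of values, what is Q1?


The list has n = 8 elements.
Q1 index = floor(8 / 4) = floor(2) = 2
Counting from index 0 in the sorted data, the element at index 2 is 26.
Final answer: 26


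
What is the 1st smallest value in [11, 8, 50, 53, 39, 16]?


Sort ascending: [8, 11, 16, 39, 50, 53]
The 1st element (1-indexed) is at index 0.
Value = 8
Final answer: 8


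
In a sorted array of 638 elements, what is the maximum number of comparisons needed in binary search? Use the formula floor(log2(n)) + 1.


Binary search halves the search space each step.
Maximum comparisons = floor(log2(638)) + 1
log2(638) = 9.3174
floor(log2(638)) = 9, so 9 + 1 = 10
Final answer: 10


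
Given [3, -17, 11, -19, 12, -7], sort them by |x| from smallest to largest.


Compute absolute values:
  |3| = 3
  |-17| = 17
  |11| = 11
  |-19| = 19
  |12| = 12
  |-7| = 7
Absolute values in increasing order: 3 < 7 < 11 < 12 < 17 < 19
Listing the original numbers in that order gives the answer.
Final answer: [3, -7, 11, 12, -17, -19]


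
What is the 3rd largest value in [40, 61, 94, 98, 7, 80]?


Sort descending: [98, 94, 80, 61, 40, 7]
The 3rd element (1-indexed) is at index 2.
Value = 80
Final answer: 80


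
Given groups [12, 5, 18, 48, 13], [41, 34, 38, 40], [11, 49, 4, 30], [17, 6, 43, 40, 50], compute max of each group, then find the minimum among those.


Find max of each group:
  Group 1: [12, 5, 18, 48, 13] -> max = 48
  Group 2: [41, 34, 38, 40] -> max = 41
  Group 3: [11, 49, 4, 30] -> max = 49
  Group 4: [17, 6, 43, 40, 50] -> max = 50
Maxes: [48, 41, 49, 50]
Minimum of maxes = 41
Final answer: 41


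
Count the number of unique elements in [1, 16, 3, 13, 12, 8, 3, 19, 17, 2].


List all unique values:
Distinct values: [1, 2, 3, 8, 12, 13, 16, 17, 19]
Count = 9
Final answer: 9


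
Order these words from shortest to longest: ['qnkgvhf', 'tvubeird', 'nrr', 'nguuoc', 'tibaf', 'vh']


Compute lengths:
  'qnkgvhf' has length 7
  'tvubeird' has length 8
  'nrr' has length 3
  'nguuoc' has length 6
  'tibaf' has length 5
  'vh' has length 2
Lengths in increasing order: 2 < 3 < 5 < 6 < 7 < 8
Listing the words in that order gives the answer.
Final answer: ['vh', 'nrr', 'tibaf', 'nguuoc', 'qnkgvhf', 'tvubeird']


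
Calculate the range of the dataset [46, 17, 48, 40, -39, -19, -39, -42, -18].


Maximum value: 48
Minimum value: -42
Range = 48 - (-42) = 90
Final answer: 90


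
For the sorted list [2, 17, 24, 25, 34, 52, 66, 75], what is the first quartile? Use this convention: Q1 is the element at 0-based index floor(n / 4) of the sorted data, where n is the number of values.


The list has n = 8 elements.
Q1 index = floor(8 / 4) = floor(2) = 2
Counting from index 0 in the sorted data, the element at index 2 is 24.
Final answer: 24


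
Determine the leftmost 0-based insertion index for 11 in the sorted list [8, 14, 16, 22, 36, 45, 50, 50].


List is sorted: [8, 14, 16, 22, 36, 45, 50, 50]
We need the leftmost position where 11 can be inserted, i.e. the first index whose element is >= 11 (or the end of the list if none is).
Binary search with low=0, high=8 (0-based indices):
  low=0, high=8, mid=4: a[4]=36 >= 11, so high = 4
  low=0, high=4, mid=2: a[2]=16 >= 11, so high = 2
  low=0, high=2, mid=1: a[1]=14 >= 11, so high = 1
  low=0, high=1, mid=0: a[0]=8 < 11, so low = 1
Now low = high = 1, so the insertion index is 1.
Final answer: 1


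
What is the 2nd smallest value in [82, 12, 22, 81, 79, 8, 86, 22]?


Sort ascending: [8, 12, 22, 22, 79, 81, 82, 86]
The 2nd element (1-indexed) is at index 1.
Value = 12
Final answer: 12


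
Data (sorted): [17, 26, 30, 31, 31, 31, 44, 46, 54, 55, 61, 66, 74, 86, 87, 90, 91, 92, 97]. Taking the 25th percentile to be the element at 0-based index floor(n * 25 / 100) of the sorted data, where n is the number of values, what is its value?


The dataset has n = 19 elements.
Index = floor(19 * 25 / 100) = floor(475 / 100) = floor(4.75) = 4
Counting from index 0 in the sorted data, the element at index 4 is 31.
Final answer: 31


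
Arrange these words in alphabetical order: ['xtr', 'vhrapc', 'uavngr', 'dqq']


Compare strings character by character (the first differing letter decides):
  'dqq' < 'uavngr' since 'd' < 'u' at position 1
  'uavngr' < 'vhrapc' since 'u' < 'v' at position 1
  'vhrapc' < 'xtr' since 'v' < 'x' at position 1
Chaining these comparisons gives the alphabetical order.
Final answer: ['dqq', 'uavngr', 'vhrapc', 'xtr']


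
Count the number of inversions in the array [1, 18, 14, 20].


For each element, count the later elements that are smaller than it:
  1 (index 0): smaller elements after it = [] -> 0
  18 (index 1): smaller elements after it = [14] -> 1
  14 (index 2): smaller elements after it = [] -> 0
Total inversions = 0 + 1 + 0 = 1
Final answer: 1


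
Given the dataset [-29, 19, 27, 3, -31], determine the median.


First, sort the list: [-31, -29, 3, 19, 27]
The list has 5 elements (odd count).
The middle index is 2 (0-based), and the element there is 3.
Final answer: 3


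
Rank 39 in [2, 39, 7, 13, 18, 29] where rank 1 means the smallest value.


Sort ascending: [2, 7, 13, 18, 29, 39]
Find 39 in the sorted list.
39 is at position 6 (1-indexed).
Final answer: 6


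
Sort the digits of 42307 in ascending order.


The number 42307 has digits: 4, 2, 3, 0, 7
Sorted: 0, 2, 3, 4, 7
Joining the sorted digits gives the result.
Final answer: 02347


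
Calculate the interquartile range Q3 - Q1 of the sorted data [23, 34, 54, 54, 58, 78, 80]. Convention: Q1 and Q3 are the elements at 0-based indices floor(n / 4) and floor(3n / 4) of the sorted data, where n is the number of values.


The data has n = 7 elements.
Q1 index = floor(7 / 4) = floor(1.75) = 1; Q3 index = floor(3 * 7 / 4) = floor(5.25) = 5
Q1 = element at index 1 = 34
Q3 = element at index 5 = 78
IQR = 78 - 34 = 44
Final answer: 44


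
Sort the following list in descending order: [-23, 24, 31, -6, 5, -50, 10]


Original list: [-23, 24, 31, -6, 5, -50, 10]
Repeatedly take the largest remaining element:
  Remaining [-23, 24, 31, -6, 5, -50, 10] -> largest is 31
  Remaining [-23, 24, -6, 5, -50, 10] -> largest is 24
  Remaining [-23, -6, 5, -50, 10] -> largest is 10
  Remaining [-23, -6, 5, -50] -> largest is 5
  Remaining [-23, -6, -50] -> largest is -6
  Remaining [-23, -50] -> largest is -23
  Remaining [-50] -> largest is -50
Collecting the picks in order gives the descending list.
Final answer: [31, 24, 10, 5, -6, -23, -50]


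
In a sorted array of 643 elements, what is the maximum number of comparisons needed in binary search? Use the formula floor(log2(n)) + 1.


Binary search halves the search space each step.
Maximum comparisons = floor(log2(643)) + 1
log2(643) = 9.3287
floor(log2(643)) = 9, so 9 + 1 = 10
Final answer: 10


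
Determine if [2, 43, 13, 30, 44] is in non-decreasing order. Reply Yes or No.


Check consecutive pairs:
  2 <= 43? True
  43 <= 13? False
  13 <= 30? True
  30 <= 44? True
1 consecutive pair(s) are out of order, so the list is not sorted.
Final answer: No


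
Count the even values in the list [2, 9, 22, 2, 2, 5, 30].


Check each element:
  2 is even
  9 is odd
  22 is even
  2 is even
  2 is even
  5 is odd
  30 is even
Evens: [2, 22, 2, 2, 30]
Count of evens = 5
Final answer: 5


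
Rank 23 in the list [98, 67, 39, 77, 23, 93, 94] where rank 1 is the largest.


Sort descending: [98, 94, 93, 77, 67, 39, 23]
Find 23 in the sorted list.
23 is at position 7.
Final answer: 7


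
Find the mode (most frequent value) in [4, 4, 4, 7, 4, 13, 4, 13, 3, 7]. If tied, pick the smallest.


Count the frequency of each value:
  3 appears 1 time(s)
  4 appears 5 time(s)
  7 appears 2 time(s)
  13 appears 2 time(s)
Maximum frequency is 5.
Only 4 reaches that frequency, so it is the mode.
Final answer: 4


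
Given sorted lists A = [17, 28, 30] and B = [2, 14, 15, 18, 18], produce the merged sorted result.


List A: [17, 28, 30]
List B: [2, 14, 15, 18, 18]
Repeatedly compare the front elements and take the smaller:
  17 vs 2 -> take 2
  17 vs 14 -> take 14
  17 vs 15 -> take 15
  17 vs 18 -> take 17
  28 vs 18 -> take 18
  28 vs 18 -> take 18
  B is exhausted; append the rest of A: [28, 30]
Final answer: [2, 14, 15, 17, 18, 18, 28, 30]


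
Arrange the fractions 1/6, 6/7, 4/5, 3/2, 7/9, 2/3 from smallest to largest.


Convert to decimal for comparison:
  1/6 = 0.1667
  6/7 = 0.8571
  4/5 = 0.8
  3/2 = 1.5
  7/9 = 0.7778
  2/3 = 0.6667
Decimals in increasing order: 0.1667 < 0.6667 < 0.7778 < 0.8 < 0.8571 < 1.5
Writing each back as its fraction gives the sorted order.
Final answer: 1/6, 2/3, 7/9, 4/5, 6/7, 3/2


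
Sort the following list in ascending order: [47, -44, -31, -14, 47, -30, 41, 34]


Original list: [47, -44, -31, -14, 47, -30, 41, 34]
Repeatedly take the smallest remaining element:
  Remaining [47, -44, -31, -14, 47, -30, 41, 34] -> smallest is -44
  Remaining [47, -31, -14, 47, -30, 41, 34] -> smallest is -31
  Remaining [47, -14, 47, -30, 41, 34] -> smallest is -30
  Remaining [47, -14, 47, 41, 34] -> smallest is -14
  Remaining [47, 47, 41, 34] -> smallest is 34
  Remaining [47, 47, 41] -> smallest is 41
  Remaining [47, 47] -> smallest is 47
  Remaining [47] -> smallest is 47
Collecting the picks in order gives the sorted list.
Final answer: [-44, -31, -30, -14, 34, 41, 47, 47]


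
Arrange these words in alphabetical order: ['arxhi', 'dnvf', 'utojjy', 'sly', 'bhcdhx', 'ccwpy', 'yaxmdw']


Compare strings character by character (the first differing letter decides):
  'arxhi' < 'bhcdhx' since 'a' < 'b' at position 1
  'bhcdhx' < 'ccwpy' since 'b' < 'c' at position 1
  'ccwpy' < 'dnvf' since 'c' < 'd' at position 1
  'dnvf' < 'sly' since 'd' < 's' at position 1
  'sly' < 'utojjy' since 's' < 'u' at position 1
  'utojjy' < 'yaxmdw' since 'u' < 'y' at position 1
Chaining these comparisons gives the alphabetical order.
Final answer: ['arxhi', 'bhcdhx', 'ccwpy', 'dnvf', 'sly', 'utojjy', 'yaxmdw']


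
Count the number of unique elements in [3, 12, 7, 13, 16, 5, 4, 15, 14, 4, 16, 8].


List all unique values:
Distinct values: [3, 4, 5, 7, 8, 12, 13, 14, 15, 16]
Count = 10
Final answer: 10


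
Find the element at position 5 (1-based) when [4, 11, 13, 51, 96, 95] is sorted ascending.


Sort ascending: [4, 11, 13, 51, 95, 96]
The 5th element (1-indexed) is at index 4.
Value = 95
Final answer: 95


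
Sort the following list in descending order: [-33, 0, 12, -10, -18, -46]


Original list: [-33, 0, 12, -10, -18, -46]
Repeatedly take the largest remaining element:
  Remaining [-33, 0, 12, -10, -18, -46] -> largest is 12
  Remaining [-33, 0, -10, -18, -46] -> largest is 0
  Remaining [-33, -10, -18, -46] -> largest is -10
  Remaining [-33, -18, -46] -> largest is -18
  Remaining [-33, -46] -> largest is -33
  Remaining [-46] -> largest is -46
Collecting the picks in order gives the descending list.
Final answer: [12, 0, -10, -18, -33, -46]


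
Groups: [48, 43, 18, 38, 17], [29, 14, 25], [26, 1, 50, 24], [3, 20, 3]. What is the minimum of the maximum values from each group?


Find max of each group:
  Group 1: [48, 43, 18, 38, 17] -> max = 48
  Group 2: [29, 14, 25] -> max = 29
  Group 3: [26, 1, 50, 24] -> max = 50
  Group 4: [3, 20, 3] -> max = 20
Maxes: [48, 29, 50, 20]
Minimum of maxes = 20
Final answer: 20


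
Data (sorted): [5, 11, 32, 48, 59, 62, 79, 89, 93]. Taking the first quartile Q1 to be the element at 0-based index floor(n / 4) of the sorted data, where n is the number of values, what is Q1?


The list has n = 9 elements.
Q1 index = floor(9 / 4) = floor(2.25) = 2
Counting from index 0 in the sorted data, the element at index 2 is 32.
Final answer: 32


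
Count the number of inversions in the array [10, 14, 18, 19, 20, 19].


For each element, count the later elements that are smaller than it:
  10 (index 0): smaller elements after it = [] -> 0
  14 (index 1): smaller elements after it = [] -> 0
  18 (index 2): smaller elements after it = [] -> 0
  19 (index 3): smaller elements after it = [] -> 0
  20 (index 4): smaller elements after it = [19] -> 1
Total inversions = 0 + 0 + 0 + 0 + 1 = 1
Final answer: 1


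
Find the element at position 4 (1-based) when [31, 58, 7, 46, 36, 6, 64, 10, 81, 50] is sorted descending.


Sort descending: [81, 64, 58, 50, 46, 36, 31, 10, 7, 6]
The 4th element (1-indexed) is at index 3.
Value = 50
Final answer: 50


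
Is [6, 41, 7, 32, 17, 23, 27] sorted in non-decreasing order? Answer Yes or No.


Check consecutive pairs:
  6 <= 41? True
  41 <= 7? False
  7 <= 32? True
  32 <= 17? False
  17 <= 23? True
  23 <= 27? True
2 consecutive pair(s) are out of order, so the list is not sorted.
Final answer: No


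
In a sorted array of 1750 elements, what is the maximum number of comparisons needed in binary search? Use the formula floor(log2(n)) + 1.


Binary search halves the search space each step.
Maximum comparisons = floor(log2(1750)) + 1
log2(1750) = 10.7731
floor(log2(1750)) = 10, so 10 + 1 = 11
Final answer: 11


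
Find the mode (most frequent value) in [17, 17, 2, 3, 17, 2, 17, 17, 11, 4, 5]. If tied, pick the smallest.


Count the frequency of each value:
  2 appears 2 time(s)
  3 appears 1 time(s)
  4 appears 1 time(s)
  5 appears 1 time(s)
  11 appears 1 time(s)
  17 appears 5 time(s)
Maximum frequency is 5.
Only 17 reaches that frequency, so it is the mode.
Final answer: 17


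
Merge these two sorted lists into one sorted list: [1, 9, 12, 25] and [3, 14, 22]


List A: [1, 9, 12, 25]
List B: [3, 14, 22]
Repeatedly compare the front elements and take the smaller:
  1 vs 3 -> take 1
  9 vs 3 -> take 3
  9 vs 14 -> take 9
  12 vs 14 -> take 12
  25 vs 14 -> take 14
  25 vs 22 -> take 22
  B is exhausted; append the rest of A: [25]
Final answer: [1, 3, 9, 12, 14, 22, 25]


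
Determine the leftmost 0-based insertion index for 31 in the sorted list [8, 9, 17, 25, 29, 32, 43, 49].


List is sorted: [8, 9, 17, 25, 29, 32, 43, 49]
We need the leftmost position where 31 can be inserted, i.e. the first index whose element is >= 31 (or the end of the list if none is).
Binary search with low=0, high=8 (0-based indices):
  low=0, high=8, mid=4: a[4]=29 < 31, so low = 5
  low=5, high=8, mid=6: a[6]=43 >= 31, so high = 6
  low=5, high=6, mid=5: a[5]=32 >= 31, so high = 5
Now low = high = 5, so the insertion index is 5.
Final answer: 5


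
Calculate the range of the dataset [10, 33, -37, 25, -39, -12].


Maximum value: 33
Minimum value: -39
Range = 33 - (-39) = 72
Final answer: 72


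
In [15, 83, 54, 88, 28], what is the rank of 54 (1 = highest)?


Sort descending: [88, 83, 54, 28, 15]
Find 54 in the sorted list.
54 is at position 3.
Final answer: 3


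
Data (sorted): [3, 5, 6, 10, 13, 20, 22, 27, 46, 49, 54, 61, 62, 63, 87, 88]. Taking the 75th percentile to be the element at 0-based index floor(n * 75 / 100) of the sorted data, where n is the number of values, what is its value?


The dataset has n = 16 elements.
Index = floor(16 * 75 / 100) = floor(1200 / 100) = floor(12) = 12
Counting from index 0 in the sorted data, the element at index 12 is 62.
Final answer: 62


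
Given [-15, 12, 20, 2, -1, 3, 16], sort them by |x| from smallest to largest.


Compute absolute values:
  |-15| = 15
  |12| = 12
  |20| = 20
  |2| = 2
  |-1| = 1
  |3| = 3
  |16| = 16
Absolute values in increasing order: 1 < 2 < 3 < 12 < 15 < 16 < 20
Listing the original numbers in that order gives the answer.
Final answer: [-1, 2, 3, 12, -15, 16, 20]


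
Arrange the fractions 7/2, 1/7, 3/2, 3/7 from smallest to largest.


Convert to decimal for comparison:
  7/2 = 3.5
  1/7 = 0.1429
  3/2 = 1.5
  3/7 = 0.4286
Decimals in increasing order: 0.1429 < 0.4286 < 1.5 < 3.5
Writing each back as its fraction gives the sorted order.
Final answer: 1/7, 3/7, 3/2, 7/2


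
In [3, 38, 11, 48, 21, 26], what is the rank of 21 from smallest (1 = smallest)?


Sort ascending: [3, 11, 21, 26, 38, 48]
Find 21 in the sorted list.
21 is at position 3 (1-indexed).
Final answer: 3


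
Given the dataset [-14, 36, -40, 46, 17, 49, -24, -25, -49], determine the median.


First, sort the list: [-49, -40, -25, -24, -14, 17, 36, 46, 49]
The list has 9 elements (odd count).
The middle index is 4 (0-based), and the element there is -14.
Final answer: -14


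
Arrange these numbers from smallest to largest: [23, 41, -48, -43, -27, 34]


Original list: [23, 41, -48, -43, -27, 34]
Repeatedly take the smallest remaining element:
  Remaining [23, 41, -48, -43, -27, 34] -> smallest is -48
  Remaining [23, 41, -43, -27, 34] -> smallest is -43
  Remaining [23, 41, -27, 34] -> smallest is -27
  Remaining [23, 41, 34] -> smallest is 23
  Remaining [41, 34] -> smallest is 34
  Remaining [41] -> smallest is 41
Collecting the picks in order gives the sorted list.
Final answer: [-48, -43, -27, 23, 34, 41]


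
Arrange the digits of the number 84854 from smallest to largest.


The number 84854 has digits: 8, 4, 8, 5, 4
Sorted: 4, 4, 5, 8, 8
Joining the sorted digits gives the result.
Final answer: 44588
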